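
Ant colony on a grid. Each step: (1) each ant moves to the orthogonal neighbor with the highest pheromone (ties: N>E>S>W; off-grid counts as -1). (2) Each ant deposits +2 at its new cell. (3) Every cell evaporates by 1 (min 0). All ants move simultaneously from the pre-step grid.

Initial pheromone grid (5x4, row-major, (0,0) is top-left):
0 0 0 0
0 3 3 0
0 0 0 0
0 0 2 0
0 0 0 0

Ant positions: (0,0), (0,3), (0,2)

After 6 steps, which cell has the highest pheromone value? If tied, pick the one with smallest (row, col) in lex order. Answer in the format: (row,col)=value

Answer: (1,1)=13

Derivation:
Step 1: ant0:(0,0)->E->(0,1) | ant1:(0,3)->S->(1,3) | ant2:(0,2)->S->(1,2)
  grid max=4 at (1,2)
Step 2: ant0:(0,1)->S->(1,1) | ant1:(1,3)->W->(1,2) | ant2:(1,2)->W->(1,1)
  grid max=5 at (1,1)
Step 3: ant0:(1,1)->E->(1,2) | ant1:(1,2)->W->(1,1) | ant2:(1,1)->E->(1,2)
  grid max=8 at (1,2)
Step 4: ant0:(1,2)->W->(1,1) | ant1:(1,1)->E->(1,2) | ant2:(1,2)->W->(1,1)
  grid max=9 at (1,1)
Step 5: ant0:(1,1)->E->(1,2) | ant1:(1,2)->W->(1,1) | ant2:(1,1)->E->(1,2)
  grid max=12 at (1,2)
Step 6: ant0:(1,2)->W->(1,1) | ant1:(1,1)->E->(1,2) | ant2:(1,2)->W->(1,1)
  grid max=13 at (1,1)
Final grid:
  0 0 0 0
  0 13 13 0
  0 0 0 0
  0 0 0 0
  0 0 0 0
Max pheromone 13 at (1,1)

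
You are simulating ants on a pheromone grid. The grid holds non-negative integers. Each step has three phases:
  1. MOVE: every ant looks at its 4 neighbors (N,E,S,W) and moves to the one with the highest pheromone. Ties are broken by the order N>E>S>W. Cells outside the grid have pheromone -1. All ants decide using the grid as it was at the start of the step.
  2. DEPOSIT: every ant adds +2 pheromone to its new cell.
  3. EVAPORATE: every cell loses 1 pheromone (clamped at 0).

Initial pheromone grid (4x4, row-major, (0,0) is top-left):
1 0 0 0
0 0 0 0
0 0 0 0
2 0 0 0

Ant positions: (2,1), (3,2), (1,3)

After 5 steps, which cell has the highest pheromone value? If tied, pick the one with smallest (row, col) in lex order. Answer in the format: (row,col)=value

Step 1: ant0:(2,1)->N->(1,1) | ant1:(3,2)->N->(2,2) | ant2:(1,3)->N->(0,3)
  grid max=1 at (0,3)
Step 2: ant0:(1,1)->N->(0,1) | ant1:(2,2)->N->(1,2) | ant2:(0,3)->S->(1,3)
  grid max=1 at (0,1)
Step 3: ant0:(0,1)->E->(0,2) | ant1:(1,2)->E->(1,3) | ant2:(1,3)->W->(1,2)
  grid max=2 at (1,2)
Step 4: ant0:(0,2)->S->(1,2) | ant1:(1,3)->W->(1,2) | ant2:(1,2)->E->(1,3)
  grid max=5 at (1,2)
Step 5: ant0:(1,2)->E->(1,3) | ant1:(1,2)->E->(1,3) | ant2:(1,3)->W->(1,2)
  grid max=6 at (1,2)
Final grid:
  0 0 0 0
  0 0 6 6
  0 0 0 0
  0 0 0 0
Max pheromone 6 at (1,2)

Answer: (1,2)=6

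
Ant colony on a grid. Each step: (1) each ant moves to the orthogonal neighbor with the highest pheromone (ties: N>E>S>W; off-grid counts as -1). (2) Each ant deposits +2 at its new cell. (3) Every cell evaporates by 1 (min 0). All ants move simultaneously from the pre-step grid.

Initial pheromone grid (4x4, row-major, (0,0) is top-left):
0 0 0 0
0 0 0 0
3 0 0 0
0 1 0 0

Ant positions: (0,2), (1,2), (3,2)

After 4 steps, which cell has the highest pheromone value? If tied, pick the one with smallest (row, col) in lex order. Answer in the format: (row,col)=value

Step 1: ant0:(0,2)->E->(0,3) | ant1:(1,2)->N->(0,2) | ant2:(3,2)->W->(3,1)
  grid max=2 at (2,0)
Step 2: ant0:(0,3)->W->(0,2) | ant1:(0,2)->E->(0,3) | ant2:(3,1)->N->(2,1)
  grid max=2 at (0,2)
Step 3: ant0:(0,2)->E->(0,3) | ant1:(0,3)->W->(0,2) | ant2:(2,1)->S->(3,1)
  grid max=3 at (0,2)
Step 4: ant0:(0,3)->W->(0,2) | ant1:(0,2)->E->(0,3) | ant2:(3,1)->N->(2,1)
  grid max=4 at (0,2)
Final grid:
  0 0 4 4
  0 0 0 0
  0 1 0 0
  0 1 0 0
Max pheromone 4 at (0,2)

Answer: (0,2)=4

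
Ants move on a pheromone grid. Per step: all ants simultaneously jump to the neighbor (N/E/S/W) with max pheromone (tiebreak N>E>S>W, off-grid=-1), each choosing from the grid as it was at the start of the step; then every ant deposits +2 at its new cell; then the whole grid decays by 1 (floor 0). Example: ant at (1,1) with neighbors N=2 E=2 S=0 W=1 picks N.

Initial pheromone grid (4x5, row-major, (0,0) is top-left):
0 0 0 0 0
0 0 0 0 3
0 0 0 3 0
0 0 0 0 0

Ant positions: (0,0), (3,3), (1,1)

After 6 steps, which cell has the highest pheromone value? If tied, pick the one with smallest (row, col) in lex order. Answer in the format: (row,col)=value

Step 1: ant0:(0,0)->E->(0,1) | ant1:(3,3)->N->(2,3) | ant2:(1,1)->N->(0,1)
  grid max=4 at (2,3)
Step 2: ant0:(0,1)->E->(0,2) | ant1:(2,3)->N->(1,3) | ant2:(0,1)->E->(0,2)
  grid max=3 at (0,2)
Step 3: ant0:(0,2)->W->(0,1) | ant1:(1,3)->S->(2,3) | ant2:(0,2)->W->(0,1)
  grid max=5 at (0,1)
Step 4: ant0:(0,1)->E->(0,2) | ant1:(2,3)->N->(1,3) | ant2:(0,1)->E->(0,2)
  grid max=5 at (0,2)
Step 5: ant0:(0,2)->W->(0,1) | ant1:(1,3)->S->(2,3) | ant2:(0,2)->W->(0,1)
  grid max=7 at (0,1)
Step 6: ant0:(0,1)->E->(0,2) | ant1:(2,3)->N->(1,3) | ant2:(0,1)->E->(0,2)
  grid max=7 at (0,2)
Final grid:
  0 6 7 0 0
  0 0 0 1 0
  0 0 0 3 0
  0 0 0 0 0
Max pheromone 7 at (0,2)

Answer: (0,2)=7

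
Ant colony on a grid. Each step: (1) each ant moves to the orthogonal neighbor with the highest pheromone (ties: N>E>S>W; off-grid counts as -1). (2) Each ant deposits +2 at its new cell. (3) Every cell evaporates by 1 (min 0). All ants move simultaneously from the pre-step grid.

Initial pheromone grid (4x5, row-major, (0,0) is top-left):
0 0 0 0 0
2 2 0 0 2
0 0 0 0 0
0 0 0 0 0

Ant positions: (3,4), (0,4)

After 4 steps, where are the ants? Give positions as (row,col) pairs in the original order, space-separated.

Step 1: ant0:(3,4)->N->(2,4) | ant1:(0,4)->S->(1,4)
  grid max=3 at (1,4)
Step 2: ant0:(2,4)->N->(1,4) | ant1:(1,4)->S->(2,4)
  grid max=4 at (1,4)
Step 3: ant0:(1,4)->S->(2,4) | ant1:(2,4)->N->(1,4)
  grid max=5 at (1,4)
Step 4: ant0:(2,4)->N->(1,4) | ant1:(1,4)->S->(2,4)
  grid max=6 at (1,4)

(1,4) (2,4)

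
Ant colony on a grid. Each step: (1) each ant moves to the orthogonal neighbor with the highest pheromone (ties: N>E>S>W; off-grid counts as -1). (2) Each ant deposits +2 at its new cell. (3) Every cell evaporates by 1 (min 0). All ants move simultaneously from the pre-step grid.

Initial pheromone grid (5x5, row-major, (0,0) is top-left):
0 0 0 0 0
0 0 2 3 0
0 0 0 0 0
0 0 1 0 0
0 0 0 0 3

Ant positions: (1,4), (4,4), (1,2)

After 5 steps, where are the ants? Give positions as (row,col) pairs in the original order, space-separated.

Step 1: ant0:(1,4)->W->(1,3) | ant1:(4,4)->N->(3,4) | ant2:(1,2)->E->(1,3)
  grid max=6 at (1,3)
Step 2: ant0:(1,3)->W->(1,2) | ant1:(3,4)->S->(4,4) | ant2:(1,3)->W->(1,2)
  grid max=5 at (1,3)
Step 3: ant0:(1,2)->E->(1,3) | ant1:(4,4)->N->(3,4) | ant2:(1,2)->E->(1,3)
  grid max=8 at (1,3)
Step 4: ant0:(1,3)->W->(1,2) | ant1:(3,4)->S->(4,4) | ant2:(1,3)->W->(1,2)
  grid max=7 at (1,3)
Step 5: ant0:(1,2)->E->(1,3) | ant1:(4,4)->N->(3,4) | ant2:(1,2)->E->(1,3)
  grid max=10 at (1,3)

(1,3) (3,4) (1,3)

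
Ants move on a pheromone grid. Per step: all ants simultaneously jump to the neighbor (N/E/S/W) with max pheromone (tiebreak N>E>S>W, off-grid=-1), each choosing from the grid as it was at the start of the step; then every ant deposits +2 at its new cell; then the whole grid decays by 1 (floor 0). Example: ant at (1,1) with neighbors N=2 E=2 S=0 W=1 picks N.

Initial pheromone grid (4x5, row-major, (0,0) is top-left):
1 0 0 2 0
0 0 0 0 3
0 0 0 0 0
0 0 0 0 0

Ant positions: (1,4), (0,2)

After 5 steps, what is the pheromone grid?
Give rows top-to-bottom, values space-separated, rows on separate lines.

After step 1: ants at (0,4),(0,3)
  0 0 0 3 1
  0 0 0 0 2
  0 0 0 0 0
  0 0 0 0 0
After step 2: ants at (0,3),(0,4)
  0 0 0 4 2
  0 0 0 0 1
  0 0 0 0 0
  0 0 0 0 0
After step 3: ants at (0,4),(0,3)
  0 0 0 5 3
  0 0 0 0 0
  0 0 0 0 0
  0 0 0 0 0
After step 4: ants at (0,3),(0,4)
  0 0 0 6 4
  0 0 0 0 0
  0 0 0 0 0
  0 0 0 0 0
After step 5: ants at (0,4),(0,3)
  0 0 0 7 5
  0 0 0 0 0
  0 0 0 0 0
  0 0 0 0 0

0 0 0 7 5
0 0 0 0 0
0 0 0 0 0
0 0 0 0 0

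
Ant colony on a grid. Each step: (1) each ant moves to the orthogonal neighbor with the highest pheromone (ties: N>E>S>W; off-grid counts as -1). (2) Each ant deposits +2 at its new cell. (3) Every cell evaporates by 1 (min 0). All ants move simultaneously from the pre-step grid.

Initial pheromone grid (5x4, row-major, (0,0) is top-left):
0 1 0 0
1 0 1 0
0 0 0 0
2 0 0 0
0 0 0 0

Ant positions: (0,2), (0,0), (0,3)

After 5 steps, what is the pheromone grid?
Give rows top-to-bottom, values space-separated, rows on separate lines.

After step 1: ants at (1,2),(0,1),(1,3)
  0 2 0 0
  0 0 2 1
  0 0 0 0
  1 0 0 0
  0 0 0 0
After step 2: ants at (1,3),(0,2),(1,2)
  0 1 1 0
  0 0 3 2
  0 0 0 0
  0 0 0 0
  0 0 0 0
After step 3: ants at (1,2),(1,2),(1,3)
  0 0 0 0
  0 0 6 3
  0 0 0 0
  0 0 0 0
  0 0 0 0
After step 4: ants at (1,3),(1,3),(1,2)
  0 0 0 0
  0 0 7 6
  0 0 0 0
  0 0 0 0
  0 0 0 0
After step 5: ants at (1,2),(1,2),(1,3)
  0 0 0 0
  0 0 10 7
  0 0 0 0
  0 0 0 0
  0 0 0 0

0 0 0 0
0 0 10 7
0 0 0 0
0 0 0 0
0 0 0 0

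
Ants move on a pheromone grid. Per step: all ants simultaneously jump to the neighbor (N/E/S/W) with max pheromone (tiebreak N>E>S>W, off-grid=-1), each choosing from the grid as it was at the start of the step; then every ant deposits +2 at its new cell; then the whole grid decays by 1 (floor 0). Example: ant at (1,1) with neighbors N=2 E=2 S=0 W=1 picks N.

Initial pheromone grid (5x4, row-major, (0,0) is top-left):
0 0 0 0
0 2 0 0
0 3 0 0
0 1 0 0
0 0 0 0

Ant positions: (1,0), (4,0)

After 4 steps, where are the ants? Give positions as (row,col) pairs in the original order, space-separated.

Step 1: ant0:(1,0)->E->(1,1) | ant1:(4,0)->N->(3,0)
  grid max=3 at (1,1)
Step 2: ant0:(1,1)->S->(2,1) | ant1:(3,0)->N->(2,0)
  grid max=3 at (2,1)
Step 3: ant0:(2,1)->N->(1,1) | ant1:(2,0)->E->(2,1)
  grid max=4 at (2,1)
Step 4: ant0:(1,1)->S->(2,1) | ant1:(2,1)->N->(1,1)
  grid max=5 at (2,1)

(2,1) (1,1)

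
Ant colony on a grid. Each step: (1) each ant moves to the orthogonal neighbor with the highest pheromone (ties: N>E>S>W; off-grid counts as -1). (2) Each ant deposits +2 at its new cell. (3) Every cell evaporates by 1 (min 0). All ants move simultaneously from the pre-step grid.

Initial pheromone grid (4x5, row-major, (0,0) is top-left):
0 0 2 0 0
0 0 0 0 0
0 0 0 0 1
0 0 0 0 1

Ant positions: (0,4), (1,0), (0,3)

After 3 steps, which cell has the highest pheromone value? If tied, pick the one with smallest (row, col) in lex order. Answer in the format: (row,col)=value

Answer: (0,2)=5

Derivation:
Step 1: ant0:(0,4)->S->(1,4) | ant1:(1,0)->N->(0,0) | ant2:(0,3)->W->(0,2)
  grid max=3 at (0,2)
Step 2: ant0:(1,4)->N->(0,4) | ant1:(0,0)->E->(0,1) | ant2:(0,2)->E->(0,3)
  grid max=2 at (0,2)
Step 3: ant0:(0,4)->W->(0,3) | ant1:(0,1)->E->(0,2) | ant2:(0,3)->W->(0,2)
  grid max=5 at (0,2)
Final grid:
  0 0 5 2 0
  0 0 0 0 0
  0 0 0 0 0
  0 0 0 0 0
Max pheromone 5 at (0,2)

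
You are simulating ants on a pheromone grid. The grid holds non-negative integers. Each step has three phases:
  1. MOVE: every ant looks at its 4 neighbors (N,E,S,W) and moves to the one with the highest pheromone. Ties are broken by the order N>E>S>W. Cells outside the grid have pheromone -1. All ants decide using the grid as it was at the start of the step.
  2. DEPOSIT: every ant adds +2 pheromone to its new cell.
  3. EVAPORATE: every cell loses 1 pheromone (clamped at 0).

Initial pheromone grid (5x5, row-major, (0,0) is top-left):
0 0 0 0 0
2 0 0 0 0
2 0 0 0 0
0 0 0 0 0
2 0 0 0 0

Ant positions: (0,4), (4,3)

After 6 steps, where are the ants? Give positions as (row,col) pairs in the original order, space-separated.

Step 1: ant0:(0,4)->S->(1,4) | ant1:(4,3)->N->(3,3)
  grid max=1 at (1,0)
Step 2: ant0:(1,4)->N->(0,4) | ant1:(3,3)->N->(2,3)
  grid max=1 at (0,4)
Step 3: ant0:(0,4)->S->(1,4) | ant1:(2,3)->N->(1,3)
  grid max=1 at (1,3)
Step 4: ant0:(1,4)->W->(1,3) | ant1:(1,3)->E->(1,4)
  grid max=2 at (1,3)
Step 5: ant0:(1,3)->E->(1,4) | ant1:(1,4)->W->(1,3)
  grid max=3 at (1,3)
Step 6: ant0:(1,4)->W->(1,3) | ant1:(1,3)->E->(1,4)
  grid max=4 at (1,3)

(1,3) (1,4)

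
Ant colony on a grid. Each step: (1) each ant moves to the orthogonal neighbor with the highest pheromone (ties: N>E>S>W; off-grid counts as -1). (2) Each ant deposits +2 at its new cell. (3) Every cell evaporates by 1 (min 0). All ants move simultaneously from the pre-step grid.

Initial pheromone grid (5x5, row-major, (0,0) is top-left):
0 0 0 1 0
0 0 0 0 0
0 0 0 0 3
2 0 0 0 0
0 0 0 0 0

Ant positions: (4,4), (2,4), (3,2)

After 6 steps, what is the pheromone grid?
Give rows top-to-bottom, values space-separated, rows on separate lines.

After step 1: ants at (3,4),(1,4),(2,2)
  0 0 0 0 0
  0 0 0 0 1
  0 0 1 0 2
  1 0 0 0 1
  0 0 0 0 0
After step 2: ants at (2,4),(2,4),(1,2)
  0 0 0 0 0
  0 0 1 0 0
  0 0 0 0 5
  0 0 0 0 0
  0 0 0 0 0
After step 3: ants at (1,4),(1,4),(0,2)
  0 0 1 0 0
  0 0 0 0 3
  0 0 0 0 4
  0 0 0 0 0
  0 0 0 0 0
After step 4: ants at (2,4),(2,4),(0,3)
  0 0 0 1 0
  0 0 0 0 2
  0 0 0 0 7
  0 0 0 0 0
  0 0 0 0 0
After step 5: ants at (1,4),(1,4),(0,4)
  0 0 0 0 1
  0 0 0 0 5
  0 0 0 0 6
  0 0 0 0 0
  0 0 0 0 0
After step 6: ants at (2,4),(2,4),(1,4)
  0 0 0 0 0
  0 0 0 0 6
  0 0 0 0 9
  0 0 0 0 0
  0 0 0 0 0

0 0 0 0 0
0 0 0 0 6
0 0 0 0 9
0 0 0 0 0
0 0 0 0 0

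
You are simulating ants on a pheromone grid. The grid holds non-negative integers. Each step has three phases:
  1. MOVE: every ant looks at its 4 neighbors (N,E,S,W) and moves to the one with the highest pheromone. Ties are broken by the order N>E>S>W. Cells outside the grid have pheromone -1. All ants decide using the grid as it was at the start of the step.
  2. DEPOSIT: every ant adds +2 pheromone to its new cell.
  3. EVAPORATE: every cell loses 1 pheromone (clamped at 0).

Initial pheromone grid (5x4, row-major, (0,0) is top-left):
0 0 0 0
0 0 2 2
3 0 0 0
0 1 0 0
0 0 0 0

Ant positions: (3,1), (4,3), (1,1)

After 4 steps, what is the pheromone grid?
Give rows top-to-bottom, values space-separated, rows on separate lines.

After step 1: ants at (2,1),(3,3),(1,2)
  0 0 0 0
  0 0 3 1
  2 1 0 0
  0 0 0 1
  0 0 0 0
After step 2: ants at (2,0),(2,3),(1,3)
  0 0 0 0
  0 0 2 2
  3 0 0 1
  0 0 0 0
  0 0 0 0
After step 3: ants at (1,0),(1,3),(1,2)
  0 0 0 0
  1 0 3 3
  2 0 0 0
  0 0 0 0
  0 0 0 0
After step 4: ants at (2,0),(1,2),(1,3)
  0 0 0 0
  0 0 4 4
  3 0 0 0
  0 0 0 0
  0 0 0 0

0 0 0 0
0 0 4 4
3 0 0 0
0 0 0 0
0 0 0 0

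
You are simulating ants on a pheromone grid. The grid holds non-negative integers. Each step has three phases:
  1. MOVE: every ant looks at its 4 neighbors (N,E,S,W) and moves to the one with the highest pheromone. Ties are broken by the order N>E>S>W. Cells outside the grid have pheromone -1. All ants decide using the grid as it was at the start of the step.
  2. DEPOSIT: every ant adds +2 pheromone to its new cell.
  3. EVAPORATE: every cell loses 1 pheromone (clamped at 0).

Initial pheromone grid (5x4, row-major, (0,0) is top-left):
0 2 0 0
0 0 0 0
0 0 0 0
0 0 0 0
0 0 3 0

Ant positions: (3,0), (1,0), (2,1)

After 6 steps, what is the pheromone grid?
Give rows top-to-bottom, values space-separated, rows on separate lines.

After step 1: ants at (2,0),(0,0),(1,1)
  1 1 0 0
  0 1 0 0
  1 0 0 0
  0 0 0 0
  0 0 2 0
After step 2: ants at (1,0),(0,1),(0,1)
  0 4 0 0
  1 0 0 0
  0 0 0 0
  0 0 0 0
  0 0 1 0
After step 3: ants at (0,0),(0,2),(0,2)
  1 3 3 0
  0 0 0 0
  0 0 0 0
  0 0 0 0
  0 0 0 0
After step 4: ants at (0,1),(0,1),(0,1)
  0 8 2 0
  0 0 0 0
  0 0 0 0
  0 0 0 0
  0 0 0 0
After step 5: ants at (0,2),(0,2),(0,2)
  0 7 7 0
  0 0 0 0
  0 0 0 0
  0 0 0 0
  0 0 0 0
After step 6: ants at (0,1),(0,1),(0,1)
  0 12 6 0
  0 0 0 0
  0 0 0 0
  0 0 0 0
  0 0 0 0

0 12 6 0
0 0 0 0
0 0 0 0
0 0 0 0
0 0 0 0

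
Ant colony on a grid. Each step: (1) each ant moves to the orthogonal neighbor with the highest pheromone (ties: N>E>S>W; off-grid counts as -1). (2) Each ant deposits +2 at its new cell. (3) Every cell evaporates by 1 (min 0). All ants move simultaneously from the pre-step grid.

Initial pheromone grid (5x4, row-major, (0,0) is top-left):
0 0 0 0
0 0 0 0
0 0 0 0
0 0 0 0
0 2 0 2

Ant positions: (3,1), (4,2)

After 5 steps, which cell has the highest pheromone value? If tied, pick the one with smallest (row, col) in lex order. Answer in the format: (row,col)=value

Step 1: ant0:(3,1)->S->(4,1) | ant1:(4,2)->E->(4,3)
  grid max=3 at (4,1)
Step 2: ant0:(4,1)->N->(3,1) | ant1:(4,3)->N->(3,3)
  grid max=2 at (4,1)
Step 3: ant0:(3,1)->S->(4,1) | ant1:(3,3)->S->(4,3)
  grid max=3 at (4,1)
Step 4: ant0:(4,1)->N->(3,1) | ant1:(4,3)->N->(3,3)
  grid max=2 at (4,1)
Step 5: ant0:(3,1)->S->(4,1) | ant1:(3,3)->S->(4,3)
  grid max=3 at (4,1)
Final grid:
  0 0 0 0
  0 0 0 0
  0 0 0 0
  0 0 0 0
  0 3 0 3
Max pheromone 3 at (4,1)

Answer: (4,1)=3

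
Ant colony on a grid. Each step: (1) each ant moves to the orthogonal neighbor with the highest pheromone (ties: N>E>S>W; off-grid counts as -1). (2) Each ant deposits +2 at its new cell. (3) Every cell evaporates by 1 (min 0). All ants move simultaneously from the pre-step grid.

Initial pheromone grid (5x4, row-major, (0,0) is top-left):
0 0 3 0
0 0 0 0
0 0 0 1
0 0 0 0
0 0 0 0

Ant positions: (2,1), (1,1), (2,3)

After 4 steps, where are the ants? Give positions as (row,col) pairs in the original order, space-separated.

Step 1: ant0:(2,1)->N->(1,1) | ant1:(1,1)->N->(0,1) | ant2:(2,3)->N->(1,3)
  grid max=2 at (0,2)
Step 2: ant0:(1,1)->N->(0,1) | ant1:(0,1)->E->(0,2) | ant2:(1,3)->N->(0,3)
  grid max=3 at (0,2)
Step 3: ant0:(0,1)->E->(0,2) | ant1:(0,2)->W->(0,1) | ant2:(0,3)->W->(0,2)
  grid max=6 at (0,2)
Step 4: ant0:(0,2)->W->(0,1) | ant1:(0,1)->E->(0,2) | ant2:(0,2)->W->(0,1)
  grid max=7 at (0,2)

(0,1) (0,2) (0,1)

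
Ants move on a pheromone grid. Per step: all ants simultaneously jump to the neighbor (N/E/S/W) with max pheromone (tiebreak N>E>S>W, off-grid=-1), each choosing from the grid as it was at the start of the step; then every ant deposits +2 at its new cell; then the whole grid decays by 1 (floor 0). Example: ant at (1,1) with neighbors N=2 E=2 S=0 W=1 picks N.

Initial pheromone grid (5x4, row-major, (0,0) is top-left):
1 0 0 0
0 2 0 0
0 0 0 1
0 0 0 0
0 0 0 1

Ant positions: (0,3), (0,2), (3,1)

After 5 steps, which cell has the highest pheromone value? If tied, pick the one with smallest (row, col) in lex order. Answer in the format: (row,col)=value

Answer: (0,3)=5

Derivation:
Step 1: ant0:(0,3)->S->(1,3) | ant1:(0,2)->E->(0,3) | ant2:(3,1)->N->(2,1)
  grid max=1 at (0,3)
Step 2: ant0:(1,3)->N->(0,3) | ant1:(0,3)->S->(1,3) | ant2:(2,1)->N->(1,1)
  grid max=2 at (0,3)
Step 3: ant0:(0,3)->S->(1,3) | ant1:(1,3)->N->(0,3) | ant2:(1,1)->N->(0,1)
  grid max=3 at (0,3)
Step 4: ant0:(1,3)->N->(0,3) | ant1:(0,3)->S->(1,3) | ant2:(0,1)->S->(1,1)
  grid max=4 at (0,3)
Step 5: ant0:(0,3)->S->(1,3) | ant1:(1,3)->N->(0,3) | ant2:(1,1)->N->(0,1)
  grid max=5 at (0,3)
Final grid:
  0 1 0 5
  0 1 0 5
  0 0 0 0
  0 0 0 0
  0 0 0 0
Max pheromone 5 at (0,3)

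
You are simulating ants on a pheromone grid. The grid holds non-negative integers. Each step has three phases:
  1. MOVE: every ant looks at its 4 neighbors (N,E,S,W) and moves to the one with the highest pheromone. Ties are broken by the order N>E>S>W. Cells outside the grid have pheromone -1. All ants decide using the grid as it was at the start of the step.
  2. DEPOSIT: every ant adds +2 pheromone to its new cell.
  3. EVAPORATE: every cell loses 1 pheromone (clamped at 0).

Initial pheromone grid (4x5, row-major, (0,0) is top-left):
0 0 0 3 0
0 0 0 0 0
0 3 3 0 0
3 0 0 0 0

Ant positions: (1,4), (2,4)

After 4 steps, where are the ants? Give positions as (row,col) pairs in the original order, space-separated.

Step 1: ant0:(1,4)->N->(0,4) | ant1:(2,4)->N->(1,4)
  grid max=2 at (0,3)
Step 2: ant0:(0,4)->W->(0,3) | ant1:(1,4)->N->(0,4)
  grid max=3 at (0,3)
Step 3: ant0:(0,3)->E->(0,4) | ant1:(0,4)->W->(0,3)
  grid max=4 at (0,3)
Step 4: ant0:(0,4)->W->(0,3) | ant1:(0,3)->E->(0,4)
  grid max=5 at (0,3)

(0,3) (0,4)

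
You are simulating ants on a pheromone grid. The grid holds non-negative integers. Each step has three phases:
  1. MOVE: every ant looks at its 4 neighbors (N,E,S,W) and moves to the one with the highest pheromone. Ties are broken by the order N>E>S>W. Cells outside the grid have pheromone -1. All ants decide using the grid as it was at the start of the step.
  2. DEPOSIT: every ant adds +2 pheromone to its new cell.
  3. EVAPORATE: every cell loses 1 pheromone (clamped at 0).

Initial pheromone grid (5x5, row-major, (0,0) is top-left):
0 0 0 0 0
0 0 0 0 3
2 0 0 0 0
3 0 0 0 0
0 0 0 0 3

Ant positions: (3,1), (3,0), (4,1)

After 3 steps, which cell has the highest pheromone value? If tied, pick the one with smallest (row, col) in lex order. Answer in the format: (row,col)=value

Answer: (3,0)=8

Derivation:
Step 1: ant0:(3,1)->W->(3,0) | ant1:(3,0)->N->(2,0) | ant2:(4,1)->N->(3,1)
  grid max=4 at (3,0)
Step 2: ant0:(3,0)->N->(2,0) | ant1:(2,0)->S->(3,0) | ant2:(3,1)->W->(3,0)
  grid max=7 at (3,0)
Step 3: ant0:(2,0)->S->(3,0) | ant1:(3,0)->N->(2,0) | ant2:(3,0)->N->(2,0)
  grid max=8 at (3,0)
Final grid:
  0 0 0 0 0
  0 0 0 0 0
  7 0 0 0 0
  8 0 0 0 0
  0 0 0 0 0
Max pheromone 8 at (3,0)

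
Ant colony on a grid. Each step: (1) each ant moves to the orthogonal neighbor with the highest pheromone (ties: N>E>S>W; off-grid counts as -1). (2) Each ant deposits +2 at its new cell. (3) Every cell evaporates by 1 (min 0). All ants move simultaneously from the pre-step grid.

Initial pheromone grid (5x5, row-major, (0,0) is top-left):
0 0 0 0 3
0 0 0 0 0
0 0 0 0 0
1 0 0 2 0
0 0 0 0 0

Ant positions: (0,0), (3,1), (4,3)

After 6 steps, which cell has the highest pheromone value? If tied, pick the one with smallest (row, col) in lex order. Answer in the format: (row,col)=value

Answer: (3,3)=2

Derivation:
Step 1: ant0:(0,0)->E->(0,1) | ant1:(3,1)->W->(3,0) | ant2:(4,3)->N->(3,3)
  grid max=3 at (3,3)
Step 2: ant0:(0,1)->E->(0,2) | ant1:(3,0)->N->(2,0) | ant2:(3,3)->N->(2,3)
  grid max=2 at (3,3)
Step 3: ant0:(0,2)->E->(0,3) | ant1:(2,0)->S->(3,0) | ant2:(2,3)->S->(3,3)
  grid max=3 at (3,3)
Step 4: ant0:(0,3)->E->(0,4) | ant1:(3,0)->N->(2,0) | ant2:(3,3)->N->(2,3)
  grid max=2 at (3,3)
Step 5: ant0:(0,4)->S->(1,4) | ant1:(2,0)->S->(3,0) | ant2:(2,3)->S->(3,3)
  grid max=3 at (3,3)
Step 6: ant0:(1,4)->N->(0,4) | ant1:(3,0)->N->(2,0) | ant2:(3,3)->N->(2,3)
  grid max=2 at (3,3)
Final grid:
  0 0 0 0 1
  0 0 0 0 0
  1 0 0 1 0
  1 0 0 2 0
  0 0 0 0 0
Max pheromone 2 at (3,3)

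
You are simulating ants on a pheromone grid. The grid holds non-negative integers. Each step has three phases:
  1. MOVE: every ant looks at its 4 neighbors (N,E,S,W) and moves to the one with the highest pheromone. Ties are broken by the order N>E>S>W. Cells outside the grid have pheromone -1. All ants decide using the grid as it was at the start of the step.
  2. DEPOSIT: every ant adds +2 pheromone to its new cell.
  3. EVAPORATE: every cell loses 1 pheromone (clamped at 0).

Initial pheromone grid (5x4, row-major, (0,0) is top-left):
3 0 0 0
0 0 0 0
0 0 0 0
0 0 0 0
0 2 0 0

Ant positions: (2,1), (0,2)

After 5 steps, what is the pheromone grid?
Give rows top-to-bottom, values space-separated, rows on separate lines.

After step 1: ants at (1,1),(0,3)
  2 0 0 1
  0 1 0 0
  0 0 0 0
  0 0 0 0
  0 1 0 0
After step 2: ants at (0,1),(1,3)
  1 1 0 0
  0 0 0 1
  0 0 0 0
  0 0 0 0
  0 0 0 0
After step 3: ants at (0,0),(0,3)
  2 0 0 1
  0 0 0 0
  0 0 0 0
  0 0 0 0
  0 0 0 0
After step 4: ants at (0,1),(1,3)
  1 1 0 0
  0 0 0 1
  0 0 0 0
  0 0 0 0
  0 0 0 0
After step 5: ants at (0,0),(0,3)
  2 0 0 1
  0 0 0 0
  0 0 0 0
  0 0 0 0
  0 0 0 0

2 0 0 1
0 0 0 0
0 0 0 0
0 0 0 0
0 0 0 0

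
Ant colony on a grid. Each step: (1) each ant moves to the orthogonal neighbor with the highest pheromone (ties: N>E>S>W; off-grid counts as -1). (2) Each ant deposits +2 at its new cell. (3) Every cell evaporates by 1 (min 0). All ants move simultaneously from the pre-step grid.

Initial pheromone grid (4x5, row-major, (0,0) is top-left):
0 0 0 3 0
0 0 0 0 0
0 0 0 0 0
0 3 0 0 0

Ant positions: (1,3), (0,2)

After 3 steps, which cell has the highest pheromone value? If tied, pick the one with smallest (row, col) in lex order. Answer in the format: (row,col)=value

Answer: (0,3)=8

Derivation:
Step 1: ant0:(1,3)->N->(0,3) | ant1:(0,2)->E->(0,3)
  grid max=6 at (0,3)
Step 2: ant0:(0,3)->E->(0,4) | ant1:(0,3)->E->(0,4)
  grid max=5 at (0,3)
Step 3: ant0:(0,4)->W->(0,3) | ant1:(0,4)->W->(0,3)
  grid max=8 at (0,3)
Final grid:
  0 0 0 8 2
  0 0 0 0 0
  0 0 0 0 0
  0 0 0 0 0
Max pheromone 8 at (0,3)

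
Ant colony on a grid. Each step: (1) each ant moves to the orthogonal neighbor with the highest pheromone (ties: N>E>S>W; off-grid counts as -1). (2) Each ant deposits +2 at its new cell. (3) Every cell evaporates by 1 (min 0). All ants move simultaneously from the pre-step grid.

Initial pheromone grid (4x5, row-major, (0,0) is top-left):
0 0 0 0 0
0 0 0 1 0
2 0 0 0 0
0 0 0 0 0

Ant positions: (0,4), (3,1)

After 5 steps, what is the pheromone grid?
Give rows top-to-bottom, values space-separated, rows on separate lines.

After step 1: ants at (1,4),(2,1)
  0 0 0 0 0
  0 0 0 0 1
  1 1 0 0 0
  0 0 0 0 0
After step 2: ants at (0,4),(2,0)
  0 0 0 0 1
  0 0 0 0 0
  2 0 0 0 0
  0 0 0 0 0
After step 3: ants at (1,4),(1,0)
  0 0 0 0 0
  1 0 0 0 1
  1 0 0 0 0
  0 0 0 0 0
After step 4: ants at (0,4),(2,0)
  0 0 0 0 1
  0 0 0 0 0
  2 0 0 0 0
  0 0 0 0 0
After step 5: ants at (1,4),(1,0)
  0 0 0 0 0
  1 0 0 0 1
  1 0 0 0 0
  0 0 0 0 0

0 0 0 0 0
1 0 0 0 1
1 0 0 0 0
0 0 0 0 0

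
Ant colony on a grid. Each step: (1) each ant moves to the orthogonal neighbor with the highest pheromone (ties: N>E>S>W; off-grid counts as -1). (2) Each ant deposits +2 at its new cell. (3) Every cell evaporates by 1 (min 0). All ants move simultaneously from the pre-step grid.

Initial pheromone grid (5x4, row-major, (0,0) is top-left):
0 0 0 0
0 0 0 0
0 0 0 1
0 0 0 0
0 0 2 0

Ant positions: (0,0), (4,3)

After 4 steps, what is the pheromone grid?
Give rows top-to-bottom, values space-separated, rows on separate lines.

After step 1: ants at (0,1),(4,2)
  0 1 0 0
  0 0 0 0
  0 0 0 0
  0 0 0 0
  0 0 3 0
After step 2: ants at (0,2),(3,2)
  0 0 1 0
  0 0 0 0
  0 0 0 0
  0 0 1 0
  0 0 2 0
After step 3: ants at (0,3),(4,2)
  0 0 0 1
  0 0 0 0
  0 0 0 0
  0 0 0 0
  0 0 3 0
After step 4: ants at (1,3),(3,2)
  0 0 0 0
  0 0 0 1
  0 0 0 0
  0 0 1 0
  0 0 2 0

0 0 0 0
0 0 0 1
0 0 0 0
0 0 1 0
0 0 2 0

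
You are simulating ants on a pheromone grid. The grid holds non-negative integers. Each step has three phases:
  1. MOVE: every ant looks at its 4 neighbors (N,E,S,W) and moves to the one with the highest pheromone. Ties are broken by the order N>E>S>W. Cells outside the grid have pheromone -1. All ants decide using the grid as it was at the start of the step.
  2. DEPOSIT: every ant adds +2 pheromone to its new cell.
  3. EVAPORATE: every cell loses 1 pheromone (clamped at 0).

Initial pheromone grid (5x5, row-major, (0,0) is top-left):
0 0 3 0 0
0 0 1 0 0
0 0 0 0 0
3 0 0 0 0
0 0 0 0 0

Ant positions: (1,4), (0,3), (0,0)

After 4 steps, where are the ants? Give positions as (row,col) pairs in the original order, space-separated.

Step 1: ant0:(1,4)->N->(0,4) | ant1:(0,3)->W->(0,2) | ant2:(0,0)->E->(0,1)
  grid max=4 at (0,2)
Step 2: ant0:(0,4)->S->(1,4) | ant1:(0,2)->W->(0,1) | ant2:(0,1)->E->(0,2)
  grid max=5 at (0,2)
Step 3: ant0:(1,4)->N->(0,4) | ant1:(0,1)->E->(0,2) | ant2:(0,2)->W->(0,1)
  grid max=6 at (0,2)
Step 4: ant0:(0,4)->S->(1,4) | ant1:(0,2)->W->(0,1) | ant2:(0,1)->E->(0,2)
  grid max=7 at (0,2)

(1,4) (0,1) (0,2)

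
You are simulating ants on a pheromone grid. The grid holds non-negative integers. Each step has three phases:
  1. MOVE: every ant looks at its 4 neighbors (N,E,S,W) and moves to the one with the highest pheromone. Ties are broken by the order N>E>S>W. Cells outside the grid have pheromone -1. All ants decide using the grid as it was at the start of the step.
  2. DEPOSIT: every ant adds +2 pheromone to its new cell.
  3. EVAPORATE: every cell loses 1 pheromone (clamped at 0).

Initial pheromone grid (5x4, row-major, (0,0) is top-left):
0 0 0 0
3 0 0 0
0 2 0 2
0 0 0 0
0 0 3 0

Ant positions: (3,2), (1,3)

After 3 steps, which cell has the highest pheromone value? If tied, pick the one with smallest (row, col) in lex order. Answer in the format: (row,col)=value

Answer: (4,2)=4

Derivation:
Step 1: ant0:(3,2)->S->(4,2) | ant1:(1,3)->S->(2,3)
  grid max=4 at (4,2)
Step 2: ant0:(4,2)->N->(3,2) | ant1:(2,3)->N->(1,3)
  grid max=3 at (4,2)
Step 3: ant0:(3,2)->S->(4,2) | ant1:(1,3)->S->(2,3)
  grid max=4 at (4,2)
Final grid:
  0 0 0 0
  0 0 0 0
  0 0 0 3
  0 0 0 0
  0 0 4 0
Max pheromone 4 at (4,2)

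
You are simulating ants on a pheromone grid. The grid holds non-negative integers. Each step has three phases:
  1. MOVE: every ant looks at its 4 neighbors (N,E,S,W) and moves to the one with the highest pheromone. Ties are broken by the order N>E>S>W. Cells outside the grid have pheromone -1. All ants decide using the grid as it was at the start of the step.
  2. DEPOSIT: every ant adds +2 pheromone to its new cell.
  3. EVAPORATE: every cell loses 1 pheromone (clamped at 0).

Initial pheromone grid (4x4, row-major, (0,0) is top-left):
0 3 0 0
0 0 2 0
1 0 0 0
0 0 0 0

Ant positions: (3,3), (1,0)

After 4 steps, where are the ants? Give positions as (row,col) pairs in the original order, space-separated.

Step 1: ant0:(3,3)->N->(2,3) | ant1:(1,0)->S->(2,0)
  grid max=2 at (0,1)
Step 2: ant0:(2,3)->N->(1,3) | ant1:(2,0)->N->(1,0)
  grid max=1 at (0,1)
Step 3: ant0:(1,3)->N->(0,3) | ant1:(1,0)->S->(2,0)
  grid max=2 at (2,0)
Step 4: ant0:(0,3)->S->(1,3) | ant1:(2,0)->N->(1,0)
  grid max=1 at (1,0)

(1,3) (1,0)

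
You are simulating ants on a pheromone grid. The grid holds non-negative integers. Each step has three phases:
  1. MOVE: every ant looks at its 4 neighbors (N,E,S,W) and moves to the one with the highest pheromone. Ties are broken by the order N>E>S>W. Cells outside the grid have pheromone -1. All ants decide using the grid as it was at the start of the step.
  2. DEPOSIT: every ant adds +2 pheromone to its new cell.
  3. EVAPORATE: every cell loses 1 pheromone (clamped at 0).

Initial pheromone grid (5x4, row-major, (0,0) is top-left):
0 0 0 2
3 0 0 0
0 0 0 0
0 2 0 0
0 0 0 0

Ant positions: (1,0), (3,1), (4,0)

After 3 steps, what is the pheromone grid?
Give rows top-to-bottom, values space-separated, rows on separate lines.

After step 1: ants at (0,0),(2,1),(3,0)
  1 0 0 1
  2 0 0 0
  0 1 0 0
  1 1 0 0
  0 0 0 0
After step 2: ants at (1,0),(3,1),(3,1)
  0 0 0 0
  3 0 0 0
  0 0 0 0
  0 4 0 0
  0 0 0 0
After step 3: ants at (0,0),(2,1),(2,1)
  1 0 0 0
  2 0 0 0
  0 3 0 0
  0 3 0 0
  0 0 0 0

1 0 0 0
2 0 0 0
0 3 0 0
0 3 0 0
0 0 0 0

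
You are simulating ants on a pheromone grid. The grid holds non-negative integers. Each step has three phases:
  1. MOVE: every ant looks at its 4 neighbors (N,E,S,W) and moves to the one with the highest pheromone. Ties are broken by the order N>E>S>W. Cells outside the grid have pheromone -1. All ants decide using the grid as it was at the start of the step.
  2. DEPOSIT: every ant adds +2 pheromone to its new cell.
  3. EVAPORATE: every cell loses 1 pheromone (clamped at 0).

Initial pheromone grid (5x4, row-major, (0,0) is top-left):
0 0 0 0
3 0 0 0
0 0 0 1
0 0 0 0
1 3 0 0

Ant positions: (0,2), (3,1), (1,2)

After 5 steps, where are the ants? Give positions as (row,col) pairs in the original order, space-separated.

Step 1: ant0:(0,2)->E->(0,3) | ant1:(3,1)->S->(4,1) | ant2:(1,2)->N->(0,2)
  grid max=4 at (4,1)
Step 2: ant0:(0,3)->W->(0,2) | ant1:(4,1)->N->(3,1) | ant2:(0,2)->E->(0,3)
  grid max=3 at (4,1)
Step 3: ant0:(0,2)->E->(0,3) | ant1:(3,1)->S->(4,1) | ant2:(0,3)->W->(0,2)
  grid max=4 at (4,1)
Step 4: ant0:(0,3)->W->(0,2) | ant1:(4,1)->N->(3,1) | ant2:(0,2)->E->(0,3)
  grid max=4 at (0,2)
Step 5: ant0:(0,2)->E->(0,3) | ant1:(3,1)->S->(4,1) | ant2:(0,3)->W->(0,2)
  grid max=5 at (0,2)

(0,3) (4,1) (0,2)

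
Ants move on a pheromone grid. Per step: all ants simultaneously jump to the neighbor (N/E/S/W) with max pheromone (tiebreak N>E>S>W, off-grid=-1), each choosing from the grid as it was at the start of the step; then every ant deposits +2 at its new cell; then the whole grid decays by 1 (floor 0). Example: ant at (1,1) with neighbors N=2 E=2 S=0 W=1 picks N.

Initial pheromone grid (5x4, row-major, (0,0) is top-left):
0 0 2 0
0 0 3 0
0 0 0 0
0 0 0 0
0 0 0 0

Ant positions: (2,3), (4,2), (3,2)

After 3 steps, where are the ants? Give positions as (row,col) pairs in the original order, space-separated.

Step 1: ant0:(2,3)->N->(1,3) | ant1:(4,2)->N->(3,2) | ant2:(3,2)->N->(2,2)
  grid max=2 at (1,2)
Step 2: ant0:(1,3)->W->(1,2) | ant1:(3,2)->N->(2,2) | ant2:(2,2)->N->(1,2)
  grid max=5 at (1,2)
Step 3: ant0:(1,2)->S->(2,2) | ant1:(2,2)->N->(1,2) | ant2:(1,2)->S->(2,2)
  grid max=6 at (1,2)

(2,2) (1,2) (2,2)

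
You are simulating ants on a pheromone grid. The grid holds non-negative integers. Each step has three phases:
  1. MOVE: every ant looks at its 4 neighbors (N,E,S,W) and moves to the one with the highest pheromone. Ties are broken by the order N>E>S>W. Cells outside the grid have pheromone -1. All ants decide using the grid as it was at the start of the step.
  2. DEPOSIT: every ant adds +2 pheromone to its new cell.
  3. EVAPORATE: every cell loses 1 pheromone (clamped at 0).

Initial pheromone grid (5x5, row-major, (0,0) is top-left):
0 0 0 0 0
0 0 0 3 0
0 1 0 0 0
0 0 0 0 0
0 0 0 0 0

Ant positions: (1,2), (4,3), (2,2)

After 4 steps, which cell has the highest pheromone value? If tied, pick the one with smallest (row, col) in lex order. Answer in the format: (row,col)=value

Answer: (1,3)=5

Derivation:
Step 1: ant0:(1,2)->E->(1,3) | ant1:(4,3)->N->(3,3) | ant2:(2,2)->W->(2,1)
  grid max=4 at (1,3)
Step 2: ant0:(1,3)->N->(0,3) | ant1:(3,3)->N->(2,3) | ant2:(2,1)->N->(1,1)
  grid max=3 at (1,3)
Step 3: ant0:(0,3)->S->(1,3) | ant1:(2,3)->N->(1,3) | ant2:(1,1)->S->(2,1)
  grid max=6 at (1,3)
Step 4: ant0:(1,3)->N->(0,3) | ant1:(1,3)->N->(0,3) | ant2:(2,1)->N->(1,1)
  grid max=5 at (1,3)
Final grid:
  0 0 0 3 0
  0 1 0 5 0
  0 1 0 0 0
  0 0 0 0 0
  0 0 0 0 0
Max pheromone 5 at (1,3)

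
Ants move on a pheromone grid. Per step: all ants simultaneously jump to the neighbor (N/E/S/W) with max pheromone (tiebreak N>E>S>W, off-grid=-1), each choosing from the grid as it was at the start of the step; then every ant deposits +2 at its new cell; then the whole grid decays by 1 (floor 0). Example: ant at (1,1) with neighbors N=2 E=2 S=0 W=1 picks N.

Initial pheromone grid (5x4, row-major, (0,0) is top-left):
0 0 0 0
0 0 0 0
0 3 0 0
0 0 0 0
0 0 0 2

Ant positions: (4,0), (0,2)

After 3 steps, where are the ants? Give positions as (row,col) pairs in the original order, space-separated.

Step 1: ant0:(4,0)->N->(3,0) | ant1:(0,2)->E->(0,3)
  grid max=2 at (2,1)
Step 2: ant0:(3,0)->N->(2,0) | ant1:(0,3)->S->(1,3)
  grid max=1 at (1,3)
Step 3: ant0:(2,0)->E->(2,1) | ant1:(1,3)->N->(0,3)
  grid max=2 at (2,1)

(2,1) (0,3)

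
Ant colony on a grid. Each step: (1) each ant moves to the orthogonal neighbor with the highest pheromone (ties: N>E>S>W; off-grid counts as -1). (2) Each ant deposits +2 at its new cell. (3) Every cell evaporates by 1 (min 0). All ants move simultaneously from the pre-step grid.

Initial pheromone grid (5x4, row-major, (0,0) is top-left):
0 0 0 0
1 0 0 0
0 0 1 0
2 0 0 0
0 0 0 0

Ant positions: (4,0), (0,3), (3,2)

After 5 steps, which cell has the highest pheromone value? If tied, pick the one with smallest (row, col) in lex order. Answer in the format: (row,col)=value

Step 1: ant0:(4,0)->N->(3,0) | ant1:(0,3)->S->(1,3) | ant2:(3,2)->N->(2,2)
  grid max=3 at (3,0)
Step 2: ant0:(3,0)->N->(2,0) | ant1:(1,3)->N->(0,3) | ant2:(2,2)->N->(1,2)
  grid max=2 at (3,0)
Step 3: ant0:(2,0)->S->(3,0) | ant1:(0,3)->S->(1,3) | ant2:(1,2)->S->(2,2)
  grid max=3 at (3,0)
Step 4: ant0:(3,0)->N->(2,0) | ant1:(1,3)->N->(0,3) | ant2:(2,2)->N->(1,2)
  grid max=2 at (3,0)
Step 5: ant0:(2,0)->S->(3,0) | ant1:(0,3)->S->(1,3) | ant2:(1,2)->S->(2,2)
  grid max=3 at (3,0)
Final grid:
  0 0 0 0
  0 0 0 1
  0 0 2 0
  3 0 0 0
  0 0 0 0
Max pheromone 3 at (3,0)

Answer: (3,0)=3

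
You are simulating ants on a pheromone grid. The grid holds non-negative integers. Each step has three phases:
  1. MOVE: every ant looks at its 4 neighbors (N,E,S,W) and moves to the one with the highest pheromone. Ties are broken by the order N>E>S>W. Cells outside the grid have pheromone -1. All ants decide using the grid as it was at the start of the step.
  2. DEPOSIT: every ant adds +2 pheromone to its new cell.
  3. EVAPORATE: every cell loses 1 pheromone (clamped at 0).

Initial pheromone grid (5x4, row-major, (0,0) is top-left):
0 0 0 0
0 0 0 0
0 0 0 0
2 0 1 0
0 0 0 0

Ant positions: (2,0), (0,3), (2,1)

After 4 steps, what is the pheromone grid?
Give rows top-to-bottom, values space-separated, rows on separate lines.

After step 1: ants at (3,0),(1,3),(1,1)
  0 0 0 0
  0 1 0 1
  0 0 0 0
  3 0 0 0
  0 0 0 0
After step 2: ants at (2,0),(0,3),(0,1)
  0 1 0 1
  0 0 0 0
  1 0 0 0
  2 0 0 0
  0 0 0 0
After step 3: ants at (3,0),(1,3),(0,2)
  0 0 1 0
  0 0 0 1
  0 0 0 0
  3 0 0 0
  0 0 0 0
After step 4: ants at (2,0),(0,3),(0,3)
  0 0 0 3
  0 0 0 0
  1 0 0 0
  2 0 0 0
  0 0 0 0

0 0 0 3
0 0 0 0
1 0 0 0
2 0 0 0
0 0 0 0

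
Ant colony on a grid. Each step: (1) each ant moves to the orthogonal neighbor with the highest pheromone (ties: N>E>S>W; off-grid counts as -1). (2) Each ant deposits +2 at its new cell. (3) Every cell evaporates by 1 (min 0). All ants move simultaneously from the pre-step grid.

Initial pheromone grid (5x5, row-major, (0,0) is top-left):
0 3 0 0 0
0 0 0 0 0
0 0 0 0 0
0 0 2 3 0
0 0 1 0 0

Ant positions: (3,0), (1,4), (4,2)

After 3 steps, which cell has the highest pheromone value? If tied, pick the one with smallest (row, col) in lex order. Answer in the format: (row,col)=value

Step 1: ant0:(3,0)->N->(2,0) | ant1:(1,4)->N->(0,4) | ant2:(4,2)->N->(3,2)
  grid max=3 at (3,2)
Step 2: ant0:(2,0)->N->(1,0) | ant1:(0,4)->S->(1,4) | ant2:(3,2)->E->(3,3)
  grid max=3 at (3,3)
Step 3: ant0:(1,0)->N->(0,0) | ant1:(1,4)->N->(0,4) | ant2:(3,3)->W->(3,2)
  grid max=3 at (3,2)
Final grid:
  1 0 0 0 1
  0 0 0 0 0
  0 0 0 0 0
  0 0 3 2 0
  0 0 0 0 0
Max pheromone 3 at (3,2)

Answer: (3,2)=3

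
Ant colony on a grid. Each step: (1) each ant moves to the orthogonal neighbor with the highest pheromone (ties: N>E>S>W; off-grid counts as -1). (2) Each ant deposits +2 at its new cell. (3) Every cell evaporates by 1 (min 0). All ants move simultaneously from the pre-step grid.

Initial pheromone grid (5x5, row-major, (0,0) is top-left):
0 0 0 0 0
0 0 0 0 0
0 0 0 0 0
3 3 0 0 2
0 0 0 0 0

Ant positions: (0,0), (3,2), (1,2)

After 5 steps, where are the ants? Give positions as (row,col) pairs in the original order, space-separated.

Step 1: ant0:(0,0)->E->(0,1) | ant1:(3,2)->W->(3,1) | ant2:(1,2)->N->(0,2)
  grid max=4 at (3,1)
Step 2: ant0:(0,1)->E->(0,2) | ant1:(3,1)->W->(3,0) | ant2:(0,2)->W->(0,1)
  grid max=3 at (3,0)
Step 3: ant0:(0,2)->W->(0,1) | ant1:(3,0)->E->(3,1) | ant2:(0,1)->E->(0,2)
  grid max=4 at (3,1)
Step 4: ant0:(0,1)->E->(0,2) | ant1:(3,1)->W->(3,0) | ant2:(0,2)->W->(0,1)
  grid max=4 at (0,1)
Step 5: ant0:(0,2)->W->(0,1) | ant1:(3,0)->E->(3,1) | ant2:(0,1)->E->(0,2)
  grid max=5 at (0,1)

(0,1) (3,1) (0,2)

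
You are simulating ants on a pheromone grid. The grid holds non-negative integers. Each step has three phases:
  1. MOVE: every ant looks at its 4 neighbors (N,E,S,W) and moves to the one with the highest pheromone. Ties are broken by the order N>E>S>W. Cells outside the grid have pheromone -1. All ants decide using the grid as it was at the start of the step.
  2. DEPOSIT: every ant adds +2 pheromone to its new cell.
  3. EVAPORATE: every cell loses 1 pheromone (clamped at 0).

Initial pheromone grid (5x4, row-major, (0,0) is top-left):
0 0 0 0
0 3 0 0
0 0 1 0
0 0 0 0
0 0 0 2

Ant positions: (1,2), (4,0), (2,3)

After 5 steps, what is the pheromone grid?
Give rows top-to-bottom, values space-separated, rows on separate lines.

After step 1: ants at (1,1),(3,0),(2,2)
  0 0 0 0
  0 4 0 0
  0 0 2 0
  1 0 0 0
  0 0 0 1
After step 2: ants at (0,1),(2,0),(1,2)
  0 1 0 0
  0 3 1 0
  1 0 1 0
  0 0 0 0
  0 0 0 0
After step 3: ants at (1,1),(1,0),(1,1)
  0 0 0 0
  1 6 0 0
  0 0 0 0
  0 0 0 0
  0 0 0 0
After step 4: ants at (1,0),(1,1),(1,0)
  0 0 0 0
  4 7 0 0
  0 0 0 0
  0 0 0 0
  0 0 0 0
After step 5: ants at (1,1),(1,0),(1,1)
  0 0 0 0
  5 10 0 0
  0 0 0 0
  0 0 0 0
  0 0 0 0

0 0 0 0
5 10 0 0
0 0 0 0
0 0 0 0
0 0 0 0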